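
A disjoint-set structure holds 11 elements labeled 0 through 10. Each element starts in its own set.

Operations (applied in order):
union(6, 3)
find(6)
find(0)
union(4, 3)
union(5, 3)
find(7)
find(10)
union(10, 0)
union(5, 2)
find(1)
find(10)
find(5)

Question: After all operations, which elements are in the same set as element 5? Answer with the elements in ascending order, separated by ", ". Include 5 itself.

Answer: 2, 3, 4, 5, 6

Derivation:
Step 1: union(6, 3) -> merged; set of 6 now {3, 6}
Step 2: find(6) -> no change; set of 6 is {3, 6}
Step 3: find(0) -> no change; set of 0 is {0}
Step 4: union(4, 3) -> merged; set of 4 now {3, 4, 6}
Step 5: union(5, 3) -> merged; set of 5 now {3, 4, 5, 6}
Step 6: find(7) -> no change; set of 7 is {7}
Step 7: find(10) -> no change; set of 10 is {10}
Step 8: union(10, 0) -> merged; set of 10 now {0, 10}
Step 9: union(5, 2) -> merged; set of 5 now {2, 3, 4, 5, 6}
Step 10: find(1) -> no change; set of 1 is {1}
Step 11: find(10) -> no change; set of 10 is {0, 10}
Step 12: find(5) -> no change; set of 5 is {2, 3, 4, 5, 6}
Component of 5: {2, 3, 4, 5, 6}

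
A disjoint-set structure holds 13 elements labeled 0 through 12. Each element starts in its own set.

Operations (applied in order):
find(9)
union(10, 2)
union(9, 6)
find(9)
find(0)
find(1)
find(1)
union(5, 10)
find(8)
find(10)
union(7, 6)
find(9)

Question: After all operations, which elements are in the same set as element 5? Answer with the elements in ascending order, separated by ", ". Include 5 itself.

Step 1: find(9) -> no change; set of 9 is {9}
Step 2: union(10, 2) -> merged; set of 10 now {2, 10}
Step 3: union(9, 6) -> merged; set of 9 now {6, 9}
Step 4: find(9) -> no change; set of 9 is {6, 9}
Step 5: find(0) -> no change; set of 0 is {0}
Step 6: find(1) -> no change; set of 1 is {1}
Step 7: find(1) -> no change; set of 1 is {1}
Step 8: union(5, 10) -> merged; set of 5 now {2, 5, 10}
Step 9: find(8) -> no change; set of 8 is {8}
Step 10: find(10) -> no change; set of 10 is {2, 5, 10}
Step 11: union(7, 6) -> merged; set of 7 now {6, 7, 9}
Step 12: find(9) -> no change; set of 9 is {6, 7, 9}
Component of 5: {2, 5, 10}

Answer: 2, 5, 10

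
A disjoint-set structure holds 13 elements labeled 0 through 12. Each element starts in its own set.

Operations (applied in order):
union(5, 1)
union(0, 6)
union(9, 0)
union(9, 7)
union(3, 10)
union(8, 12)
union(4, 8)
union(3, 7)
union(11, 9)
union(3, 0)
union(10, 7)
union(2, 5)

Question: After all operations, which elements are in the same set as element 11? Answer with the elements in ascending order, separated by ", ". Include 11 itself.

Step 1: union(5, 1) -> merged; set of 5 now {1, 5}
Step 2: union(0, 6) -> merged; set of 0 now {0, 6}
Step 3: union(9, 0) -> merged; set of 9 now {0, 6, 9}
Step 4: union(9, 7) -> merged; set of 9 now {0, 6, 7, 9}
Step 5: union(3, 10) -> merged; set of 3 now {3, 10}
Step 6: union(8, 12) -> merged; set of 8 now {8, 12}
Step 7: union(4, 8) -> merged; set of 4 now {4, 8, 12}
Step 8: union(3, 7) -> merged; set of 3 now {0, 3, 6, 7, 9, 10}
Step 9: union(11, 9) -> merged; set of 11 now {0, 3, 6, 7, 9, 10, 11}
Step 10: union(3, 0) -> already same set; set of 3 now {0, 3, 6, 7, 9, 10, 11}
Step 11: union(10, 7) -> already same set; set of 10 now {0, 3, 6, 7, 9, 10, 11}
Step 12: union(2, 5) -> merged; set of 2 now {1, 2, 5}
Component of 11: {0, 3, 6, 7, 9, 10, 11}

Answer: 0, 3, 6, 7, 9, 10, 11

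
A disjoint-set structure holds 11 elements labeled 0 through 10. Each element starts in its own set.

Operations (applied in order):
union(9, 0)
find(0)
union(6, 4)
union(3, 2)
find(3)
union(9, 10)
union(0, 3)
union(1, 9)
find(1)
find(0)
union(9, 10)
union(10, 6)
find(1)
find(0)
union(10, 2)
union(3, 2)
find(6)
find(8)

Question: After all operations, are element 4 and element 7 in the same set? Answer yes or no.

Step 1: union(9, 0) -> merged; set of 9 now {0, 9}
Step 2: find(0) -> no change; set of 0 is {0, 9}
Step 3: union(6, 4) -> merged; set of 6 now {4, 6}
Step 4: union(3, 2) -> merged; set of 3 now {2, 3}
Step 5: find(3) -> no change; set of 3 is {2, 3}
Step 6: union(9, 10) -> merged; set of 9 now {0, 9, 10}
Step 7: union(0, 3) -> merged; set of 0 now {0, 2, 3, 9, 10}
Step 8: union(1, 9) -> merged; set of 1 now {0, 1, 2, 3, 9, 10}
Step 9: find(1) -> no change; set of 1 is {0, 1, 2, 3, 9, 10}
Step 10: find(0) -> no change; set of 0 is {0, 1, 2, 3, 9, 10}
Step 11: union(9, 10) -> already same set; set of 9 now {0, 1, 2, 3, 9, 10}
Step 12: union(10, 6) -> merged; set of 10 now {0, 1, 2, 3, 4, 6, 9, 10}
Step 13: find(1) -> no change; set of 1 is {0, 1, 2, 3, 4, 6, 9, 10}
Step 14: find(0) -> no change; set of 0 is {0, 1, 2, 3, 4, 6, 9, 10}
Step 15: union(10, 2) -> already same set; set of 10 now {0, 1, 2, 3, 4, 6, 9, 10}
Step 16: union(3, 2) -> already same set; set of 3 now {0, 1, 2, 3, 4, 6, 9, 10}
Step 17: find(6) -> no change; set of 6 is {0, 1, 2, 3, 4, 6, 9, 10}
Step 18: find(8) -> no change; set of 8 is {8}
Set of 4: {0, 1, 2, 3, 4, 6, 9, 10}; 7 is not a member.

Answer: no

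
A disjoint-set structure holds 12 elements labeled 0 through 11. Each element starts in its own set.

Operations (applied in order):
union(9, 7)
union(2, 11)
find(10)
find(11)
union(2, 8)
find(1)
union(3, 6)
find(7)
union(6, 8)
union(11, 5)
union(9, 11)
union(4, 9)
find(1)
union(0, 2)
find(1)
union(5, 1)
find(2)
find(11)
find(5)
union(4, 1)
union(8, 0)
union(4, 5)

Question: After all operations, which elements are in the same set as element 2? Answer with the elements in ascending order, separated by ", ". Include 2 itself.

Answer: 0, 1, 2, 3, 4, 5, 6, 7, 8, 9, 11

Derivation:
Step 1: union(9, 7) -> merged; set of 9 now {7, 9}
Step 2: union(2, 11) -> merged; set of 2 now {2, 11}
Step 3: find(10) -> no change; set of 10 is {10}
Step 4: find(11) -> no change; set of 11 is {2, 11}
Step 5: union(2, 8) -> merged; set of 2 now {2, 8, 11}
Step 6: find(1) -> no change; set of 1 is {1}
Step 7: union(3, 6) -> merged; set of 3 now {3, 6}
Step 8: find(7) -> no change; set of 7 is {7, 9}
Step 9: union(6, 8) -> merged; set of 6 now {2, 3, 6, 8, 11}
Step 10: union(11, 5) -> merged; set of 11 now {2, 3, 5, 6, 8, 11}
Step 11: union(9, 11) -> merged; set of 9 now {2, 3, 5, 6, 7, 8, 9, 11}
Step 12: union(4, 9) -> merged; set of 4 now {2, 3, 4, 5, 6, 7, 8, 9, 11}
Step 13: find(1) -> no change; set of 1 is {1}
Step 14: union(0, 2) -> merged; set of 0 now {0, 2, 3, 4, 5, 6, 7, 8, 9, 11}
Step 15: find(1) -> no change; set of 1 is {1}
Step 16: union(5, 1) -> merged; set of 5 now {0, 1, 2, 3, 4, 5, 6, 7, 8, 9, 11}
Step 17: find(2) -> no change; set of 2 is {0, 1, 2, 3, 4, 5, 6, 7, 8, 9, 11}
Step 18: find(11) -> no change; set of 11 is {0, 1, 2, 3, 4, 5, 6, 7, 8, 9, 11}
Step 19: find(5) -> no change; set of 5 is {0, 1, 2, 3, 4, 5, 6, 7, 8, 9, 11}
Step 20: union(4, 1) -> already same set; set of 4 now {0, 1, 2, 3, 4, 5, 6, 7, 8, 9, 11}
Step 21: union(8, 0) -> already same set; set of 8 now {0, 1, 2, 3, 4, 5, 6, 7, 8, 9, 11}
Step 22: union(4, 5) -> already same set; set of 4 now {0, 1, 2, 3, 4, 5, 6, 7, 8, 9, 11}
Component of 2: {0, 1, 2, 3, 4, 5, 6, 7, 8, 9, 11}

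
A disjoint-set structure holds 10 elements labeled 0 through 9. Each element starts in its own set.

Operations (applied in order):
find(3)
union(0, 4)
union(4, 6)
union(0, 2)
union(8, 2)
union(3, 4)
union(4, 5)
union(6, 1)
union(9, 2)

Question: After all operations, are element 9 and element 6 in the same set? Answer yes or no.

Answer: yes

Derivation:
Step 1: find(3) -> no change; set of 3 is {3}
Step 2: union(0, 4) -> merged; set of 0 now {0, 4}
Step 3: union(4, 6) -> merged; set of 4 now {0, 4, 6}
Step 4: union(0, 2) -> merged; set of 0 now {0, 2, 4, 6}
Step 5: union(8, 2) -> merged; set of 8 now {0, 2, 4, 6, 8}
Step 6: union(3, 4) -> merged; set of 3 now {0, 2, 3, 4, 6, 8}
Step 7: union(4, 5) -> merged; set of 4 now {0, 2, 3, 4, 5, 6, 8}
Step 8: union(6, 1) -> merged; set of 6 now {0, 1, 2, 3, 4, 5, 6, 8}
Step 9: union(9, 2) -> merged; set of 9 now {0, 1, 2, 3, 4, 5, 6, 8, 9}
Set of 9: {0, 1, 2, 3, 4, 5, 6, 8, 9}; 6 is a member.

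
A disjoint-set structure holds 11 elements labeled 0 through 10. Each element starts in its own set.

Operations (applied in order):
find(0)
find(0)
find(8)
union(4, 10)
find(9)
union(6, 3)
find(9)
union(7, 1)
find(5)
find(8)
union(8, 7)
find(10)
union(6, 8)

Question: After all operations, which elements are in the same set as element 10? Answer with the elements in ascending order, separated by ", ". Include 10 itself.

Step 1: find(0) -> no change; set of 0 is {0}
Step 2: find(0) -> no change; set of 0 is {0}
Step 3: find(8) -> no change; set of 8 is {8}
Step 4: union(4, 10) -> merged; set of 4 now {4, 10}
Step 5: find(9) -> no change; set of 9 is {9}
Step 6: union(6, 3) -> merged; set of 6 now {3, 6}
Step 7: find(9) -> no change; set of 9 is {9}
Step 8: union(7, 1) -> merged; set of 7 now {1, 7}
Step 9: find(5) -> no change; set of 5 is {5}
Step 10: find(8) -> no change; set of 8 is {8}
Step 11: union(8, 7) -> merged; set of 8 now {1, 7, 8}
Step 12: find(10) -> no change; set of 10 is {4, 10}
Step 13: union(6, 8) -> merged; set of 6 now {1, 3, 6, 7, 8}
Component of 10: {4, 10}

Answer: 4, 10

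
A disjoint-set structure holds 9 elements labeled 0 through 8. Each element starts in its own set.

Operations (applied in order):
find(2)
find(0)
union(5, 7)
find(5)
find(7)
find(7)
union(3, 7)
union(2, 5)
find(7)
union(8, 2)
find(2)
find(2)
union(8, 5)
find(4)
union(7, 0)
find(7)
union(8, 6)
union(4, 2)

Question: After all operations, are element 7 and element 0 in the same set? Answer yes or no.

Step 1: find(2) -> no change; set of 2 is {2}
Step 2: find(0) -> no change; set of 0 is {0}
Step 3: union(5, 7) -> merged; set of 5 now {5, 7}
Step 4: find(5) -> no change; set of 5 is {5, 7}
Step 5: find(7) -> no change; set of 7 is {5, 7}
Step 6: find(7) -> no change; set of 7 is {5, 7}
Step 7: union(3, 7) -> merged; set of 3 now {3, 5, 7}
Step 8: union(2, 5) -> merged; set of 2 now {2, 3, 5, 7}
Step 9: find(7) -> no change; set of 7 is {2, 3, 5, 7}
Step 10: union(8, 2) -> merged; set of 8 now {2, 3, 5, 7, 8}
Step 11: find(2) -> no change; set of 2 is {2, 3, 5, 7, 8}
Step 12: find(2) -> no change; set of 2 is {2, 3, 5, 7, 8}
Step 13: union(8, 5) -> already same set; set of 8 now {2, 3, 5, 7, 8}
Step 14: find(4) -> no change; set of 4 is {4}
Step 15: union(7, 0) -> merged; set of 7 now {0, 2, 3, 5, 7, 8}
Step 16: find(7) -> no change; set of 7 is {0, 2, 3, 5, 7, 8}
Step 17: union(8, 6) -> merged; set of 8 now {0, 2, 3, 5, 6, 7, 8}
Step 18: union(4, 2) -> merged; set of 4 now {0, 2, 3, 4, 5, 6, 7, 8}
Set of 7: {0, 2, 3, 4, 5, 6, 7, 8}; 0 is a member.

Answer: yes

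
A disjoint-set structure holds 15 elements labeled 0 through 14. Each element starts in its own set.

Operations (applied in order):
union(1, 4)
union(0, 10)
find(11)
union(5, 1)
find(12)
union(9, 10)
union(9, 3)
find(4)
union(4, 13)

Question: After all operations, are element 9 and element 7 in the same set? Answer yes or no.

Step 1: union(1, 4) -> merged; set of 1 now {1, 4}
Step 2: union(0, 10) -> merged; set of 0 now {0, 10}
Step 3: find(11) -> no change; set of 11 is {11}
Step 4: union(5, 1) -> merged; set of 5 now {1, 4, 5}
Step 5: find(12) -> no change; set of 12 is {12}
Step 6: union(9, 10) -> merged; set of 9 now {0, 9, 10}
Step 7: union(9, 3) -> merged; set of 9 now {0, 3, 9, 10}
Step 8: find(4) -> no change; set of 4 is {1, 4, 5}
Step 9: union(4, 13) -> merged; set of 4 now {1, 4, 5, 13}
Set of 9: {0, 3, 9, 10}; 7 is not a member.

Answer: no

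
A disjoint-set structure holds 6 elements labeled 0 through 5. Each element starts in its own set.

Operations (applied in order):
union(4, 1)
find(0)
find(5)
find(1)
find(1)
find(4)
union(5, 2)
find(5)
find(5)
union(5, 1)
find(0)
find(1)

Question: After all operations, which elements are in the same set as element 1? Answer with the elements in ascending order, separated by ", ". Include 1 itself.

Answer: 1, 2, 4, 5

Derivation:
Step 1: union(4, 1) -> merged; set of 4 now {1, 4}
Step 2: find(0) -> no change; set of 0 is {0}
Step 3: find(5) -> no change; set of 5 is {5}
Step 4: find(1) -> no change; set of 1 is {1, 4}
Step 5: find(1) -> no change; set of 1 is {1, 4}
Step 6: find(4) -> no change; set of 4 is {1, 4}
Step 7: union(5, 2) -> merged; set of 5 now {2, 5}
Step 8: find(5) -> no change; set of 5 is {2, 5}
Step 9: find(5) -> no change; set of 5 is {2, 5}
Step 10: union(5, 1) -> merged; set of 5 now {1, 2, 4, 5}
Step 11: find(0) -> no change; set of 0 is {0}
Step 12: find(1) -> no change; set of 1 is {1, 2, 4, 5}
Component of 1: {1, 2, 4, 5}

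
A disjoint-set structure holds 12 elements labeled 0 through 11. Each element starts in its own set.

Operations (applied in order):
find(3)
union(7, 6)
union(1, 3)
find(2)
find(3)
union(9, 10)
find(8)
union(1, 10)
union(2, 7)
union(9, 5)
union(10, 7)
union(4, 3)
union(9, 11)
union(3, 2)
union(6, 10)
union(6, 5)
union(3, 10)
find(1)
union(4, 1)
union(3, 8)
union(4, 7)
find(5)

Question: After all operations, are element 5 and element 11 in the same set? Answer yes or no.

Step 1: find(3) -> no change; set of 3 is {3}
Step 2: union(7, 6) -> merged; set of 7 now {6, 7}
Step 3: union(1, 3) -> merged; set of 1 now {1, 3}
Step 4: find(2) -> no change; set of 2 is {2}
Step 5: find(3) -> no change; set of 3 is {1, 3}
Step 6: union(9, 10) -> merged; set of 9 now {9, 10}
Step 7: find(8) -> no change; set of 8 is {8}
Step 8: union(1, 10) -> merged; set of 1 now {1, 3, 9, 10}
Step 9: union(2, 7) -> merged; set of 2 now {2, 6, 7}
Step 10: union(9, 5) -> merged; set of 9 now {1, 3, 5, 9, 10}
Step 11: union(10, 7) -> merged; set of 10 now {1, 2, 3, 5, 6, 7, 9, 10}
Step 12: union(4, 3) -> merged; set of 4 now {1, 2, 3, 4, 5, 6, 7, 9, 10}
Step 13: union(9, 11) -> merged; set of 9 now {1, 2, 3, 4, 5, 6, 7, 9, 10, 11}
Step 14: union(3, 2) -> already same set; set of 3 now {1, 2, 3, 4, 5, 6, 7, 9, 10, 11}
Step 15: union(6, 10) -> already same set; set of 6 now {1, 2, 3, 4, 5, 6, 7, 9, 10, 11}
Step 16: union(6, 5) -> already same set; set of 6 now {1, 2, 3, 4, 5, 6, 7, 9, 10, 11}
Step 17: union(3, 10) -> already same set; set of 3 now {1, 2, 3, 4, 5, 6, 7, 9, 10, 11}
Step 18: find(1) -> no change; set of 1 is {1, 2, 3, 4, 5, 6, 7, 9, 10, 11}
Step 19: union(4, 1) -> already same set; set of 4 now {1, 2, 3, 4, 5, 6, 7, 9, 10, 11}
Step 20: union(3, 8) -> merged; set of 3 now {1, 2, 3, 4, 5, 6, 7, 8, 9, 10, 11}
Step 21: union(4, 7) -> already same set; set of 4 now {1, 2, 3, 4, 5, 6, 7, 8, 9, 10, 11}
Step 22: find(5) -> no change; set of 5 is {1, 2, 3, 4, 5, 6, 7, 8, 9, 10, 11}
Set of 5: {1, 2, 3, 4, 5, 6, 7, 8, 9, 10, 11}; 11 is a member.

Answer: yes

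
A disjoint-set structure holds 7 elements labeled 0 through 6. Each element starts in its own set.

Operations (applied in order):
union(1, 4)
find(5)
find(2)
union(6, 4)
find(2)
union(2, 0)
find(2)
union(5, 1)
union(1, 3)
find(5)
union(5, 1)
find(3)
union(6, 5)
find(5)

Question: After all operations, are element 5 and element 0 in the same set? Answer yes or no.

Step 1: union(1, 4) -> merged; set of 1 now {1, 4}
Step 2: find(5) -> no change; set of 5 is {5}
Step 3: find(2) -> no change; set of 2 is {2}
Step 4: union(6, 4) -> merged; set of 6 now {1, 4, 6}
Step 5: find(2) -> no change; set of 2 is {2}
Step 6: union(2, 0) -> merged; set of 2 now {0, 2}
Step 7: find(2) -> no change; set of 2 is {0, 2}
Step 8: union(5, 1) -> merged; set of 5 now {1, 4, 5, 6}
Step 9: union(1, 3) -> merged; set of 1 now {1, 3, 4, 5, 6}
Step 10: find(5) -> no change; set of 5 is {1, 3, 4, 5, 6}
Step 11: union(5, 1) -> already same set; set of 5 now {1, 3, 4, 5, 6}
Step 12: find(3) -> no change; set of 3 is {1, 3, 4, 5, 6}
Step 13: union(6, 5) -> already same set; set of 6 now {1, 3, 4, 5, 6}
Step 14: find(5) -> no change; set of 5 is {1, 3, 4, 5, 6}
Set of 5: {1, 3, 4, 5, 6}; 0 is not a member.

Answer: no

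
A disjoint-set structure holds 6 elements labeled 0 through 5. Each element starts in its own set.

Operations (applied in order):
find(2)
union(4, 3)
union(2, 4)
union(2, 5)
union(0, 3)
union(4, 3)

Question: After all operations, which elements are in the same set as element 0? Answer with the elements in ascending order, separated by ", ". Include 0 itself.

Answer: 0, 2, 3, 4, 5

Derivation:
Step 1: find(2) -> no change; set of 2 is {2}
Step 2: union(4, 3) -> merged; set of 4 now {3, 4}
Step 3: union(2, 4) -> merged; set of 2 now {2, 3, 4}
Step 4: union(2, 5) -> merged; set of 2 now {2, 3, 4, 5}
Step 5: union(0, 3) -> merged; set of 0 now {0, 2, 3, 4, 5}
Step 6: union(4, 3) -> already same set; set of 4 now {0, 2, 3, 4, 5}
Component of 0: {0, 2, 3, 4, 5}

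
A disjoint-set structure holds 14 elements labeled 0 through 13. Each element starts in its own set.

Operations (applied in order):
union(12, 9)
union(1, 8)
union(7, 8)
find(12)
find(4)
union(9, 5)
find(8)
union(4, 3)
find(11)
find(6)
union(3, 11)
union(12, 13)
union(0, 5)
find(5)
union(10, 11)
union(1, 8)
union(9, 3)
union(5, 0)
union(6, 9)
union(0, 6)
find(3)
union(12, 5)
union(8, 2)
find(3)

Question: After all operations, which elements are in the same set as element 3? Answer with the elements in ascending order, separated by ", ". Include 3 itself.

Answer: 0, 3, 4, 5, 6, 9, 10, 11, 12, 13

Derivation:
Step 1: union(12, 9) -> merged; set of 12 now {9, 12}
Step 2: union(1, 8) -> merged; set of 1 now {1, 8}
Step 3: union(7, 8) -> merged; set of 7 now {1, 7, 8}
Step 4: find(12) -> no change; set of 12 is {9, 12}
Step 5: find(4) -> no change; set of 4 is {4}
Step 6: union(9, 5) -> merged; set of 9 now {5, 9, 12}
Step 7: find(8) -> no change; set of 8 is {1, 7, 8}
Step 8: union(4, 3) -> merged; set of 4 now {3, 4}
Step 9: find(11) -> no change; set of 11 is {11}
Step 10: find(6) -> no change; set of 6 is {6}
Step 11: union(3, 11) -> merged; set of 3 now {3, 4, 11}
Step 12: union(12, 13) -> merged; set of 12 now {5, 9, 12, 13}
Step 13: union(0, 5) -> merged; set of 0 now {0, 5, 9, 12, 13}
Step 14: find(5) -> no change; set of 5 is {0, 5, 9, 12, 13}
Step 15: union(10, 11) -> merged; set of 10 now {3, 4, 10, 11}
Step 16: union(1, 8) -> already same set; set of 1 now {1, 7, 8}
Step 17: union(9, 3) -> merged; set of 9 now {0, 3, 4, 5, 9, 10, 11, 12, 13}
Step 18: union(5, 0) -> already same set; set of 5 now {0, 3, 4, 5, 9, 10, 11, 12, 13}
Step 19: union(6, 9) -> merged; set of 6 now {0, 3, 4, 5, 6, 9, 10, 11, 12, 13}
Step 20: union(0, 6) -> already same set; set of 0 now {0, 3, 4, 5, 6, 9, 10, 11, 12, 13}
Step 21: find(3) -> no change; set of 3 is {0, 3, 4, 5, 6, 9, 10, 11, 12, 13}
Step 22: union(12, 5) -> already same set; set of 12 now {0, 3, 4, 5, 6, 9, 10, 11, 12, 13}
Step 23: union(8, 2) -> merged; set of 8 now {1, 2, 7, 8}
Step 24: find(3) -> no change; set of 3 is {0, 3, 4, 5, 6, 9, 10, 11, 12, 13}
Component of 3: {0, 3, 4, 5, 6, 9, 10, 11, 12, 13}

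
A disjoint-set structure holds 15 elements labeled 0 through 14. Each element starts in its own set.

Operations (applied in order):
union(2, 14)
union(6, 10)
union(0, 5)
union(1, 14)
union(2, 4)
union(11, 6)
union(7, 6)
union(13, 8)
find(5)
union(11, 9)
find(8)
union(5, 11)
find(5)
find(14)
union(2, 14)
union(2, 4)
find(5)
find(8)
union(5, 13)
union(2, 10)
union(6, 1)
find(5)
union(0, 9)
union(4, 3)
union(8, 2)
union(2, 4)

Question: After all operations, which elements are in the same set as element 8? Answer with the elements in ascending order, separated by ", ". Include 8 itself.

Step 1: union(2, 14) -> merged; set of 2 now {2, 14}
Step 2: union(6, 10) -> merged; set of 6 now {6, 10}
Step 3: union(0, 5) -> merged; set of 0 now {0, 5}
Step 4: union(1, 14) -> merged; set of 1 now {1, 2, 14}
Step 5: union(2, 4) -> merged; set of 2 now {1, 2, 4, 14}
Step 6: union(11, 6) -> merged; set of 11 now {6, 10, 11}
Step 7: union(7, 6) -> merged; set of 7 now {6, 7, 10, 11}
Step 8: union(13, 8) -> merged; set of 13 now {8, 13}
Step 9: find(5) -> no change; set of 5 is {0, 5}
Step 10: union(11, 9) -> merged; set of 11 now {6, 7, 9, 10, 11}
Step 11: find(8) -> no change; set of 8 is {8, 13}
Step 12: union(5, 11) -> merged; set of 5 now {0, 5, 6, 7, 9, 10, 11}
Step 13: find(5) -> no change; set of 5 is {0, 5, 6, 7, 9, 10, 11}
Step 14: find(14) -> no change; set of 14 is {1, 2, 4, 14}
Step 15: union(2, 14) -> already same set; set of 2 now {1, 2, 4, 14}
Step 16: union(2, 4) -> already same set; set of 2 now {1, 2, 4, 14}
Step 17: find(5) -> no change; set of 5 is {0, 5, 6, 7, 9, 10, 11}
Step 18: find(8) -> no change; set of 8 is {8, 13}
Step 19: union(5, 13) -> merged; set of 5 now {0, 5, 6, 7, 8, 9, 10, 11, 13}
Step 20: union(2, 10) -> merged; set of 2 now {0, 1, 2, 4, 5, 6, 7, 8, 9, 10, 11, 13, 14}
Step 21: union(6, 1) -> already same set; set of 6 now {0, 1, 2, 4, 5, 6, 7, 8, 9, 10, 11, 13, 14}
Step 22: find(5) -> no change; set of 5 is {0, 1, 2, 4, 5, 6, 7, 8, 9, 10, 11, 13, 14}
Step 23: union(0, 9) -> already same set; set of 0 now {0, 1, 2, 4, 5, 6, 7, 8, 9, 10, 11, 13, 14}
Step 24: union(4, 3) -> merged; set of 4 now {0, 1, 2, 3, 4, 5, 6, 7, 8, 9, 10, 11, 13, 14}
Step 25: union(8, 2) -> already same set; set of 8 now {0, 1, 2, 3, 4, 5, 6, 7, 8, 9, 10, 11, 13, 14}
Step 26: union(2, 4) -> already same set; set of 2 now {0, 1, 2, 3, 4, 5, 6, 7, 8, 9, 10, 11, 13, 14}
Component of 8: {0, 1, 2, 3, 4, 5, 6, 7, 8, 9, 10, 11, 13, 14}

Answer: 0, 1, 2, 3, 4, 5, 6, 7, 8, 9, 10, 11, 13, 14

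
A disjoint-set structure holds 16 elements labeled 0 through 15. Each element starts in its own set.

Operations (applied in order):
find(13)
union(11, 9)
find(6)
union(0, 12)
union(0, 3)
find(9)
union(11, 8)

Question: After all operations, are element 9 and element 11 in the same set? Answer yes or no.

Answer: yes

Derivation:
Step 1: find(13) -> no change; set of 13 is {13}
Step 2: union(11, 9) -> merged; set of 11 now {9, 11}
Step 3: find(6) -> no change; set of 6 is {6}
Step 4: union(0, 12) -> merged; set of 0 now {0, 12}
Step 5: union(0, 3) -> merged; set of 0 now {0, 3, 12}
Step 6: find(9) -> no change; set of 9 is {9, 11}
Step 7: union(11, 8) -> merged; set of 11 now {8, 9, 11}
Set of 9: {8, 9, 11}; 11 is a member.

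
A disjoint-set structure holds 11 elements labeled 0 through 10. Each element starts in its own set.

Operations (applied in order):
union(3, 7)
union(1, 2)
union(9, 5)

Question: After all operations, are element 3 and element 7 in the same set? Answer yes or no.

Answer: yes

Derivation:
Step 1: union(3, 7) -> merged; set of 3 now {3, 7}
Step 2: union(1, 2) -> merged; set of 1 now {1, 2}
Step 3: union(9, 5) -> merged; set of 9 now {5, 9}
Set of 3: {3, 7}; 7 is a member.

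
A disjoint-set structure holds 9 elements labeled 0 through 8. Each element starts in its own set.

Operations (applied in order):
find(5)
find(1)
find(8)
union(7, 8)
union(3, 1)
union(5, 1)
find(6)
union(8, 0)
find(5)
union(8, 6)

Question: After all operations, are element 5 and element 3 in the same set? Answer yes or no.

Answer: yes

Derivation:
Step 1: find(5) -> no change; set of 5 is {5}
Step 2: find(1) -> no change; set of 1 is {1}
Step 3: find(8) -> no change; set of 8 is {8}
Step 4: union(7, 8) -> merged; set of 7 now {7, 8}
Step 5: union(3, 1) -> merged; set of 3 now {1, 3}
Step 6: union(5, 1) -> merged; set of 5 now {1, 3, 5}
Step 7: find(6) -> no change; set of 6 is {6}
Step 8: union(8, 0) -> merged; set of 8 now {0, 7, 8}
Step 9: find(5) -> no change; set of 5 is {1, 3, 5}
Step 10: union(8, 6) -> merged; set of 8 now {0, 6, 7, 8}
Set of 5: {1, 3, 5}; 3 is a member.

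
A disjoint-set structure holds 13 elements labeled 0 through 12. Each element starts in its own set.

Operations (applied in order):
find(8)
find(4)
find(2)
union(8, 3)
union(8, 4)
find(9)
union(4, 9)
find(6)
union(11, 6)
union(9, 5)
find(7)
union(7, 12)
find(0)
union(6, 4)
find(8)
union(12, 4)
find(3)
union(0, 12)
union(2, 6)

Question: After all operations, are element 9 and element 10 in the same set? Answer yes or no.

Answer: no

Derivation:
Step 1: find(8) -> no change; set of 8 is {8}
Step 2: find(4) -> no change; set of 4 is {4}
Step 3: find(2) -> no change; set of 2 is {2}
Step 4: union(8, 3) -> merged; set of 8 now {3, 8}
Step 5: union(8, 4) -> merged; set of 8 now {3, 4, 8}
Step 6: find(9) -> no change; set of 9 is {9}
Step 7: union(4, 9) -> merged; set of 4 now {3, 4, 8, 9}
Step 8: find(6) -> no change; set of 6 is {6}
Step 9: union(11, 6) -> merged; set of 11 now {6, 11}
Step 10: union(9, 5) -> merged; set of 9 now {3, 4, 5, 8, 9}
Step 11: find(7) -> no change; set of 7 is {7}
Step 12: union(7, 12) -> merged; set of 7 now {7, 12}
Step 13: find(0) -> no change; set of 0 is {0}
Step 14: union(6, 4) -> merged; set of 6 now {3, 4, 5, 6, 8, 9, 11}
Step 15: find(8) -> no change; set of 8 is {3, 4, 5, 6, 8, 9, 11}
Step 16: union(12, 4) -> merged; set of 12 now {3, 4, 5, 6, 7, 8, 9, 11, 12}
Step 17: find(3) -> no change; set of 3 is {3, 4, 5, 6, 7, 8, 9, 11, 12}
Step 18: union(0, 12) -> merged; set of 0 now {0, 3, 4, 5, 6, 7, 8, 9, 11, 12}
Step 19: union(2, 6) -> merged; set of 2 now {0, 2, 3, 4, 5, 6, 7, 8, 9, 11, 12}
Set of 9: {0, 2, 3, 4, 5, 6, 7, 8, 9, 11, 12}; 10 is not a member.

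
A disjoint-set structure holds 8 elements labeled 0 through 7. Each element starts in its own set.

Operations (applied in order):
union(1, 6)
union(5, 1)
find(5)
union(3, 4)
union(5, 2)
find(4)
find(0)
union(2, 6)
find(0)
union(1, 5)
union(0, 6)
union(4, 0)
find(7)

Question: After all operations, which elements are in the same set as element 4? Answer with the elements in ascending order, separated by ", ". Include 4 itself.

Step 1: union(1, 6) -> merged; set of 1 now {1, 6}
Step 2: union(5, 1) -> merged; set of 5 now {1, 5, 6}
Step 3: find(5) -> no change; set of 5 is {1, 5, 6}
Step 4: union(3, 4) -> merged; set of 3 now {3, 4}
Step 5: union(5, 2) -> merged; set of 5 now {1, 2, 5, 6}
Step 6: find(4) -> no change; set of 4 is {3, 4}
Step 7: find(0) -> no change; set of 0 is {0}
Step 8: union(2, 6) -> already same set; set of 2 now {1, 2, 5, 6}
Step 9: find(0) -> no change; set of 0 is {0}
Step 10: union(1, 5) -> already same set; set of 1 now {1, 2, 5, 6}
Step 11: union(0, 6) -> merged; set of 0 now {0, 1, 2, 5, 6}
Step 12: union(4, 0) -> merged; set of 4 now {0, 1, 2, 3, 4, 5, 6}
Step 13: find(7) -> no change; set of 7 is {7}
Component of 4: {0, 1, 2, 3, 4, 5, 6}

Answer: 0, 1, 2, 3, 4, 5, 6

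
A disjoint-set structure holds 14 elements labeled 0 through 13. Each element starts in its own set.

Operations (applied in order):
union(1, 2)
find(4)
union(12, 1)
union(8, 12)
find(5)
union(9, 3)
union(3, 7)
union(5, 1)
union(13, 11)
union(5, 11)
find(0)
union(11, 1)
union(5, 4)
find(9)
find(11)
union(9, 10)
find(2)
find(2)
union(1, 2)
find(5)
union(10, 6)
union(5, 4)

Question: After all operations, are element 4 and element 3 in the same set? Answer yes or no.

Step 1: union(1, 2) -> merged; set of 1 now {1, 2}
Step 2: find(4) -> no change; set of 4 is {4}
Step 3: union(12, 1) -> merged; set of 12 now {1, 2, 12}
Step 4: union(8, 12) -> merged; set of 8 now {1, 2, 8, 12}
Step 5: find(5) -> no change; set of 5 is {5}
Step 6: union(9, 3) -> merged; set of 9 now {3, 9}
Step 7: union(3, 7) -> merged; set of 3 now {3, 7, 9}
Step 8: union(5, 1) -> merged; set of 5 now {1, 2, 5, 8, 12}
Step 9: union(13, 11) -> merged; set of 13 now {11, 13}
Step 10: union(5, 11) -> merged; set of 5 now {1, 2, 5, 8, 11, 12, 13}
Step 11: find(0) -> no change; set of 0 is {0}
Step 12: union(11, 1) -> already same set; set of 11 now {1, 2, 5, 8, 11, 12, 13}
Step 13: union(5, 4) -> merged; set of 5 now {1, 2, 4, 5, 8, 11, 12, 13}
Step 14: find(9) -> no change; set of 9 is {3, 7, 9}
Step 15: find(11) -> no change; set of 11 is {1, 2, 4, 5, 8, 11, 12, 13}
Step 16: union(9, 10) -> merged; set of 9 now {3, 7, 9, 10}
Step 17: find(2) -> no change; set of 2 is {1, 2, 4, 5, 8, 11, 12, 13}
Step 18: find(2) -> no change; set of 2 is {1, 2, 4, 5, 8, 11, 12, 13}
Step 19: union(1, 2) -> already same set; set of 1 now {1, 2, 4, 5, 8, 11, 12, 13}
Step 20: find(5) -> no change; set of 5 is {1, 2, 4, 5, 8, 11, 12, 13}
Step 21: union(10, 6) -> merged; set of 10 now {3, 6, 7, 9, 10}
Step 22: union(5, 4) -> already same set; set of 5 now {1, 2, 4, 5, 8, 11, 12, 13}
Set of 4: {1, 2, 4, 5, 8, 11, 12, 13}; 3 is not a member.

Answer: no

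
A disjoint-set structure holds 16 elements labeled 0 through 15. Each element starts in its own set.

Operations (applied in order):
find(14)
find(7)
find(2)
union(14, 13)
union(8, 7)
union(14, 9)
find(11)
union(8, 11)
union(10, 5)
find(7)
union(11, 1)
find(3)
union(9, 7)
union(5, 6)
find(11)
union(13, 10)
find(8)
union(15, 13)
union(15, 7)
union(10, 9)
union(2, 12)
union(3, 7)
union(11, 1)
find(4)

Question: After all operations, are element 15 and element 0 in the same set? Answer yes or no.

Answer: no

Derivation:
Step 1: find(14) -> no change; set of 14 is {14}
Step 2: find(7) -> no change; set of 7 is {7}
Step 3: find(2) -> no change; set of 2 is {2}
Step 4: union(14, 13) -> merged; set of 14 now {13, 14}
Step 5: union(8, 7) -> merged; set of 8 now {7, 8}
Step 6: union(14, 9) -> merged; set of 14 now {9, 13, 14}
Step 7: find(11) -> no change; set of 11 is {11}
Step 8: union(8, 11) -> merged; set of 8 now {7, 8, 11}
Step 9: union(10, 5) -> merged; set of 10 now {5, 10}
Step 10: find(7) -> no change; set of 7 is {7, 8, 11}
Step 11: union(11, 1) -> merged; set of 11 now {1, 7, 8, 11}
Step 12: find(3) -> no change; set of 3 is {3}
Step 13: union(9, 7) -> merged; set of 9 now {1, 7, 8, 9, 11, 13, 14}
Step 14: union(5, 6) -> merged; set of 5 now {5, 6, 10}
Step 15: find(11) -> no change; set of 11 is {1, 7, 8, 9, 11, 13, 14}
Step 16: union(13, 10) -> merged; set of 13 now {1, 5, 6, 7, 8, 9, 10, 11, 13, 14}
Step 17: find(8) -> no change; set of 8 is {1, 5, 6, 7, 8, 9, 10, 11, 13, 14}
Step 18: union(15, 13) -> merged; set of 15 now {1, 5, 6, 7, 8, 9, 10, 11, 13, 14, 15}
Step 19: union(15, 7) -> already same set; set of 15 now {1, 5, 6, 7, 8, 9, 10, 11, 13, 14, 15}
Step 20: union(10, 9) -> already same set; set of 10 now {1, 5, 6, 7, 8, 9, 10, 11, 13, 14, 15}
Step 21: union(2, 12) -> merged; set of 2 now {2, 12}
Step 22: union(3, 7) -> merged; set of 3 now {1, 3, 5, 6, 7, 8, 9, 10, 11, 13, 14, 15}
Step 23: union(11, 1) -> already same set; set of 11 now {1, 3, 5, 6, 7, 8, 9, 10, 11, 13, 14, 15}
Step 24: find(4) -> no change; set of 4 is {4}
Set of 15: {1, 3, 5, 6, 7, 8, 9, 10, 11, 13, 14, 15}; 0 is not a member.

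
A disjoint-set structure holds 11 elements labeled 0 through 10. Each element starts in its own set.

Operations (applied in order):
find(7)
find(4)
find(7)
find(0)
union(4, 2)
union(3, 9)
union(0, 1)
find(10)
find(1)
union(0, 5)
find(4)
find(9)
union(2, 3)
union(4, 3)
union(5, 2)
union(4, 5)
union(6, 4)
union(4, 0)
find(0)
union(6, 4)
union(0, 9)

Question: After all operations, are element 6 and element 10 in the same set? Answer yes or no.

Answer: no

Derivation:
Step 1: find(7) -> no change; set of 7 is {7}
Step 2: find(4) -> no change; set of 4 is {4}
Step 3: find(7) -> no change; set of 7 is {7}
Step 4: find(0) -> no change; set of 0 is {0}
Step 5: union(4, 2) -> merged; set of 4 now {2, 4}
Step 6: union(3, 9) -> merged; set of 3 now {3, 9}
Step 7: union(0, 1) -> merged; set of 0 now {0, 1}
Step 8: find(10) -> no change; set of 10 is {10}
Step 9: find(1) -> no change; set of 1 is {0, 1}
Step 10: union(0, 5) -> merged; set of 0 now {0, 1, 5}
Step 11: find(4) -> no change; set of 4 is {2, 4}
Step 12: find(9) -> no change; set of 9 is {3, 9}
Step 13: union(2, 3) -> merged; set of 2 now {2, 3, 4, 9}
Step 14: union(4, 3) -> already same set; set of 4 now {2, 3, 4, 9}
Step 15: union(5, 2) -> merged; set of 5 now {0, 1, 2, 3, 4, 5, 9}
Step 16: union(4, 5) -> already same set; set of 4 now {0, 1, 2, 3, 4, 5, 9}
Step 17: union(6, 4) -> merged; set of 6 now {0, 1, 2, 3, 4, 5, 6, 9}
Step 18: union(4, 0) -> already same set; set of 4 now {0, 1, 2, 3, 4, 5, 6, 9}
Step 19: find(0) -> no change; set of 0 is {0, 1, 2, 3, 4, 5, 6, 9}
Step 20: union(6, 4) -> already same set; set of 6 now {0, 1, 2, 3, 4, 5, 6, 9}
Step 21: union(0, 9) -> already same set; set of 0 now {0, 1, 2, 3, 4, 5, 6, 9}
Set of 6: {0, 1, 2, 3, 4, 5, 6, 9}; 10 is not a member.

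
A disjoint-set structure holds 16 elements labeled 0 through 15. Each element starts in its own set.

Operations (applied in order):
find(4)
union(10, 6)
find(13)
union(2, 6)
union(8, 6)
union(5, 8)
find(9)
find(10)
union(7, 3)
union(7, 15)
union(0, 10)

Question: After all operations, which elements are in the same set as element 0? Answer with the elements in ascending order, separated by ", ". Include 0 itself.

Step 1: find(4) -> no change; set of 4 is {4}
Step 2: union(10, 6) -> merged; set of 10 now {6, 10}
Step 3: find(13) -> no change; set of 13 is {13}
Step 4: union(2, 6) -> merged; set of 2 now {2, 6, 10}
Step 5: union(8, 6) -> merged; set of 8 now {2, 6, 8, 10}
Step 6: union(5, 8) -> merged; set of 5 now {2, 5, 6, 8, 10}
Step 7: find(9) -> no change; set of 9 is {9}
Step 8: find(10) -> no change; set of 10 is {2, 5, 6, 8, 10}
Step 9: union(7, 3) -> merged; set of 7 now {3, 7}
Step 10: union(7, 15) -> merged; set of 7 now {3, 7, 15}
Step 11: union(0, 10) -> merged; set of 0 now {0, 2, 5, 6, 8, 10}
Component of 0: {0, 2, 5, 6, 8, 10}

Answer: 0, 2, 5, 6, 8, 10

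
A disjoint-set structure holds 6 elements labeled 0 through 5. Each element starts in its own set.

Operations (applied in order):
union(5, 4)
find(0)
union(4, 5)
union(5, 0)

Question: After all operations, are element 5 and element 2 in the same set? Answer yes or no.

Answer: no

Derivation:
Step 1: union(5, 4) -> merged; set of 5 now {4, 5}
Step 2: find(0) -> no change; set of 0 is {0}
Step 3: union(4, 5) -> already same set; set of 4 now {4, 5}
Step 4: union(5, 0) -> merged; set of 5 now {0, 4, 5}
Set of 5: {0, 4, 5}; 2 is not a member.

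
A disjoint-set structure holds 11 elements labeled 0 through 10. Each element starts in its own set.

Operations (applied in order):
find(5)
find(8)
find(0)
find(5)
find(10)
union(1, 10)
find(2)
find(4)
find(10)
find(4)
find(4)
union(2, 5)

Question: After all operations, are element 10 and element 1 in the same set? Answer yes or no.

Step 1: find(5) -> no change; set of 5 is {5}
Step 2: find(8) -> no change; set of 8 is {8}
Step 3: find(0) -> no change; set of 0 is {0}
Step 4: find(5) -> no change; set of 5 is {5}
Step 5: find(10) -> no change; set of 10 is {10}
Step 6: union(1, 10) -> merged; set of 1 now {1, 10}
Step 7: find(2) -> no change; set of 2 is {2}
Step 8: find(4) -> no change; set of 4 is {4}
Step 9: find(10) -> no change; set of 10 is {1, 10}
Step 10: find(4) -> no change; set of 4 is {4}
Step 11: find(4) -> no change; set of 4 is {4}
Step 12: union(2, 5) -> merged; set of 2 now {2, 5}
Set of 10: {1, 10}; 1 is a member.

Answer: yes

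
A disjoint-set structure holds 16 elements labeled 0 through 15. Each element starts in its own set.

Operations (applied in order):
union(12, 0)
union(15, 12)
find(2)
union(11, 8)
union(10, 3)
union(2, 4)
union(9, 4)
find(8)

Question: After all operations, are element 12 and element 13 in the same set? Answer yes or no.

Step 1: union(12, 0) -> merged; set of 12 now {0, 12}
Step 2: union(15, 12) -> merged; set of 15 now {0, 12, 15}
Step 3: find(2) -> no change; set of 2 is {2}
Step 4: union(11, 8) -> merged; set of 11 now {8, 11}
Step 5: union(10, 3) -> merged; set of 10 now {3, 10}
Step 6: union(2, 4) -> merged; set of 2 now {2, 4}
Step 7: union(9, 4) -> merged; set of 9 now {2, 4, 9}
Step 8: find(8) -> no change; set of 8 is {8, 11}
Set of 12: {0, 12, 15}; 13 is not a member.

Answer: no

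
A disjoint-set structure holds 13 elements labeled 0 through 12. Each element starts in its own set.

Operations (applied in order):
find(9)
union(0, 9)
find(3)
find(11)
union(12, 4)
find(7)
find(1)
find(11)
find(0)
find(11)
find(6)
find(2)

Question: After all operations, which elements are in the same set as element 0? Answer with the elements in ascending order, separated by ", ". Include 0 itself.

Step 1: find(9) -> no change; set of 9 is {9}
Step 2: union(0, 9) -> merged; set of 0 now {0, 9}
Step 3: find(3) -> no change; set of 3 is {3}
Step 4: find(11) -> no change; set of 11 is {11}
Step 5: union(12, 4) -> merged; set of 12 now {4, 12}
Step 6: find(7) -> no change; set of 7 is {7}
Step 7: find(1) -> no change; set of 1 is {1}
Step 8: find(11) -> no change; set of 11 is {11}
Step 9: find(0) -> no change; set of 0 is {0, 9}
Step 10: find(11) -> no change; set of 11 is {11}
Step 11: find(6) -> no change; set of 6 is {6}
Step 12: find(2) -> no change; set of 2 is {2}
Component of 0: {0, 9}

Answer: 0, 9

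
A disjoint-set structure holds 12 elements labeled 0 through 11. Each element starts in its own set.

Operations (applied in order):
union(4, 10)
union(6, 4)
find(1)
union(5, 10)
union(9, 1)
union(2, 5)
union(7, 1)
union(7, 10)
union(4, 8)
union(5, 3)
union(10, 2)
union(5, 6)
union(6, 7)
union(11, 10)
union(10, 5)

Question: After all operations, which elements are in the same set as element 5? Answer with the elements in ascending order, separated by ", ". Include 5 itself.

Step 1: union(4, 10) -> merged; set of 4 now {4, 10}
Step 2: union(6, 4) -> merged; set of 6 now {4, 6, 10}
Step 3: find(1) -> no change; set of 1 is {1}
Step 4: union(5, 10) -> merged; set of 5 now {4, 5, 6, 10}
Step 5: union(9, 1) -> merged; set of 9 now {1, 9}
Step 6: union(2, 5) -> merged; set of 2 now {2, 4, 5, 6, 10}
Step 7: union(7, 1) -> merged; set of 7 now {1, 7, 9}
Step 8: union(7, 10) -> merged; set of 7 now {1, 2, 4, 5, 6, 7, 9, 10}
Step 9: union(4, 8) -> merged; set of 4 now {1, 2, 4, 5, 6, 7, 8, 9, 10}
Step 10: union(5, 3) -> merged; set of 5 now {1, 2, 3, 4, 5, 6, 7, 8, 9, 10}
Step 11: union(10, 2) -> already same set; set of 10 now {1, 2, 3, 4, 5, 6, 7, 8, 9, 10}
Step 12: union(5, 6) -> already same set; set of 5 now {1, 2, 3, 4, 5, 6, 7, 8, 9, 10}
Step 13: union(6, 7) -> already same set; set of 6 now {1, 2, 3, 4, 5, 6, 7, 8, 9, 10}
Step 14: union(11, 10) -> merged; set of 11 now {1, 2, 3, 4, 5, 6, 7, 8, 9, 10, 11}
Step 15: union(10, 5) -> already same set; set of 10 now {1, 2, 3, 4, 5, 6, 7, 8, 9, 10, 11}
Component of 5: {1, 2, 3, 4, 5, 6, 7, 8, 9, 10, 11}

Answer: 1, 2, 3, 4, 5, 6, 7, 8, 9, 10, 11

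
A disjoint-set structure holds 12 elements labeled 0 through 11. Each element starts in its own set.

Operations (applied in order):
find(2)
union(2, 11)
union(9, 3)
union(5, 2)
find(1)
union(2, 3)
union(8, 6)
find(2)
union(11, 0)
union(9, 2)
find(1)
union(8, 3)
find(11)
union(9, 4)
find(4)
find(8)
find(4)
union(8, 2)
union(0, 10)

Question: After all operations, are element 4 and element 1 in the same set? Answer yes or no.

Step 1: find(2) -> no change; set of 2 is {2}
Step 2: union(2, 11) -> merged; set of 2 now {2, 11}
Step 3: union(9, 3) -> merged; set of 9 now {3, 9}
Step 4: union(5, 2) -> merged; set of 5 now {2, 5, 11}
Step 5: find(1) -> no change; set of 1 is {1}
Step 6: union(2, 3) -> merged; set of 2 now {2, 3, 5, 9, 11}
Step 7: union(8, 6) -> merged; set of 8 now {6, 8}
Step 8: find(2) -> no change; set of 2 is {2, 3, 5, 9, 11}
Step 9: union(11, 0) -> merged; set of 11 now {0, 2, 3, 5, 9, 11}
Step 10: union(9, 2) -> already same set; set of 9 now {0, 2, 3, 5, 9, 11}
Step 11: find(1) -> no change; set of 1 is {1}
Step 12: union(8, 3) -> merged; set of 8 now {0, 2, 3, 5, 6, 8, 9, 11}
Step 13: find(11) -> no change; set of 11 is {0, 2, 3, 5, 6, 8, 9, 11}
Step 14: union(9, 4) -> merged; set of 9 now {0, 2, 3, 4, 5, 6, 8, 9, 11}
Step 15: find(4) -> no change; set of 4 is {0, 2, 3, 4, 5, 6, 8, 9, 11}
Step 16: find(8) -> no change; set of 8 is {0, 2, 3, 4, 5, 6, 8, 9, 11}
Step 17: find(4) -> no change; set of 4 is {0, 2, 3, 4, 5, 6, 8, 9, 11}
Step 18: union(8, 2) -> already same set; set of 8 now {0, 2, 3, 4, 5, 6, 8, 9, 11}
Step 19: union(0, 10) -> merged; set of 0 now {0, 2, 3, 4, 5, 6, 8, 9, 10, 11}
Set of 4: {0, 2, 3, 4, 5, 6, 8, 9, 10, 11}; 1 is not a member.

Answer: no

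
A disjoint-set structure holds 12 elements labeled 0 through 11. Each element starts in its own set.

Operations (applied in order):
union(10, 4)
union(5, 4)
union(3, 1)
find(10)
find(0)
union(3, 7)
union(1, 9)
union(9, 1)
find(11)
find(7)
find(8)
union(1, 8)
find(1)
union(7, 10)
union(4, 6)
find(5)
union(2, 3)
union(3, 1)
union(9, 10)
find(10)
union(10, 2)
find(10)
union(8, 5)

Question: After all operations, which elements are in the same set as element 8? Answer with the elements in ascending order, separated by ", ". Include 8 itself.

Step 1: union(10, 4) -> merged; set of 10 now {4, 10}
Step 2: union(5, 4) -> merged; set of 5 now {4, 5, 10}
Step 3: union(3, 1) -> merged; set of 3 now {1, 3}
Step 4: find(10) -> no change; set of 10 is {4, 5, 10}
Step 5: find(0) -> no change; set of 0 is {0}
Step 6: union(3, 7) -> merged; set of 3 now {1, 3, 7}
Step 7: union(1, 9) -> merged; set of 1 now {1, 3, 7, 9}
Step 8: union(9, 1) -> already same set; set of 9 now {1, 3, 7, 9}
Step 9: find(11) -> no change; set of 11 is {11}
Step 10: find(7) -> no change; set of 7 is {1, 3, 7, 9}
Step 11: find(8) -> no change; set of 8 is {8}
Step 12: union(1, 8) -> merged; set of 1 now {1, 3, 7, 8, 9}
Step 13: find(1) -> no change; set of 1 is {1, 3, 7, 8, 9}
Step 14: union(7, 10) -> merged; set of 7 now {1, 3, 4, 5, 7, 8, 9, 10}
Step 15: union(4, 6) -> merged; set of 4 now {1, 3, 4, 5, 6, 7, 8, 9, 10}
Step 16: find(5) -> no change; set of 5 is {1, 3, 4, 5, 6, 7, 8, 9, 10}
Step 17: union(2, 3) -> merged; set of 2 now {1, 2, 3, 4, 5, 6, 7, 8, 9, 10}
Step 18: union(3, 1) -> already same set; set of 3 now {1, 2, 3, 4, 5, 6, 7, 8, 9, 10}
Step 19: union(9, 10) -> already same set; set of 9 now {1, 2, 3, 4, 5, 6, 7, 8, 9, 10}
Step 20: find(10) -> no change; set of 10 is {1, 2, 3, 4, 5, 6, 7, 8, 9, 10}
Step 21: union(10, 2) -> already same set; set of 10 now {1, 2, 3, 4, 5, 6, 7, 8, 9, 10}
Step 22: find(10) -> no change; set of 10 is {1, 2, 3, 4, 5, 6, 7, 8, 9, 10}
Step 23: union(8, 5) -> already same set; set of 8 now {1, 2, 3, 4, 5, 6, 7, 8, 9, 10}
Component of 8: {1, 2, 3, 4, 5, 6, 7, 8, 9, 10}

Answer: 1, 2, 3, 4, 5, 6, 7, 8, 9, 10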